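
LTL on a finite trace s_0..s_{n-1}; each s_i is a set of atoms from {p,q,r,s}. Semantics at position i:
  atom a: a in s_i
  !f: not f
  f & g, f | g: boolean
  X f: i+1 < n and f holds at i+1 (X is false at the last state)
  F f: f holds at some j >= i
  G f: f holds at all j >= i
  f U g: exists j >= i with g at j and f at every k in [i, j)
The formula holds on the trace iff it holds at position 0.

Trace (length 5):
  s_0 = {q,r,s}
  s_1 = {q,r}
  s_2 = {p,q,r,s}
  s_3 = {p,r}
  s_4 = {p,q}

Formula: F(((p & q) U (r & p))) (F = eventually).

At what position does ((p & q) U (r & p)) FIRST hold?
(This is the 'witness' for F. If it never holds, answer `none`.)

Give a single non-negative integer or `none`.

s_0={q,r,s}: ((p & q) U (r & p))=False (p & q)=False p=False q=True (r & p)=False r=True
s_1={q,r}: ((p & q) U (r & p))=False (p & q)=False p=False q=True (r & p)=False r=True
s_2={p,q,r,s}: ((p & q) U (r & p))=True (p & q)=True p=True q=True (r & p)=True r=True
s_3={p,r}: ((p & q) U (r & p))=True (p & q)=False p=True q=False (r & p)=True r=True
s_4={p,q}: ((p & q) U (r & p))=False (p & q)=True p=True q=True (r & p)=False r=False
F(((p & q) U (r & p))) holds; first witness at position 2.

Answer: 2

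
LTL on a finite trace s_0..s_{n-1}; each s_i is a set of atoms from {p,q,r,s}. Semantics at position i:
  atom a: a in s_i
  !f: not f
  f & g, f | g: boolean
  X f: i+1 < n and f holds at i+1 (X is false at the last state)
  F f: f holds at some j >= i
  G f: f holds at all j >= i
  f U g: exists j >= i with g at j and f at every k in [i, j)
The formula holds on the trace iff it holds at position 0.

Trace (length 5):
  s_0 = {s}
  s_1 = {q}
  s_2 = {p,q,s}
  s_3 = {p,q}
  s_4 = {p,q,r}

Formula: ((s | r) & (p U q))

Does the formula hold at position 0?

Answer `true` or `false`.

s_0={s}: ((s | r) & (p U q))=False (s | r)=True s=True r=False (p U q)=False p=False q=False
s_1={q}: ((s | r) & (p U q))=False (s | r)=False s=False r=False (p U q)=True p=False q=True
s_2={p,q,s}: ((s | r) & (p U q))=True (s | r)=True s=True r=False (p U q)=True p=True q=True
s_3={p,q}: ((s | r) & (p U q))=False (s | r)=False s=False r=False (p U q)=True p=True q=True
s_4={p,q,r}: ((s | r) & (p U q))=True (s | r)=True s=False r=True (p U q)=True p=True q=True

Answer: false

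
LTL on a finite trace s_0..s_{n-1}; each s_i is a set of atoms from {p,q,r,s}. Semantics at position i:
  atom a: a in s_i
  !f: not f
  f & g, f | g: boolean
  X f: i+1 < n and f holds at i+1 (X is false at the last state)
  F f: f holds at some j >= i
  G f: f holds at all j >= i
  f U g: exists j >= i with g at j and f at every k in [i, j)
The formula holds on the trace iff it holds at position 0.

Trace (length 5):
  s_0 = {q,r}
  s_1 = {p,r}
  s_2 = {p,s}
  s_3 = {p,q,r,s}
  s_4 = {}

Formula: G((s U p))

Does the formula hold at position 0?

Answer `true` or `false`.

Answer: false

Derivation:
s_0={q,r}: G((s U p))=False (s U p)=False s=False p=False
s_1={p,r}: G((s U p))=False (s U p)=True s=False p=True
s_2={p,s}: G((s U p))=False (s U p)=True s=True p=True
s_3={p,q,r,s}: G((s U p))=False (s U p)=True s=True p=True
s_4={}: G((s U p))=False (s U p)=False s=False p=False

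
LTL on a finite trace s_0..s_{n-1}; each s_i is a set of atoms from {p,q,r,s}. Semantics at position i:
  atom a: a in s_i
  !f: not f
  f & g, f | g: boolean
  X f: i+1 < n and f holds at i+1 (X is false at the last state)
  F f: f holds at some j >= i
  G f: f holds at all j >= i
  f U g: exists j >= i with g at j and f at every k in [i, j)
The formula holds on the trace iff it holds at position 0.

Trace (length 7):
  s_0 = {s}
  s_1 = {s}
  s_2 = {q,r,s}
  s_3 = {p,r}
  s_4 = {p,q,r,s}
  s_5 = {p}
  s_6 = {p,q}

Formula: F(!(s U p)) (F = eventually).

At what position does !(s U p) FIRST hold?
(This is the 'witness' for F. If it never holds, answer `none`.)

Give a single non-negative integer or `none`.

s_0={s}: !(s U p)=False (s U p)=True s=True p=False
s_1={s}: !(s U p)=False (s U p)=True s=True p=False
s_2={q,r,s}: !(s U p)=False (s U p)=True s=True p=False
s_3={p,r}: !(s U p)=False (s U p)=True s=False p=True
s_4={p,q,r,s}: !(s U p)=False (s U p)=True s=True p=True
s_5={p}: !(s U p)=False (s U p)=True s=False p=True
s_6={p,q}: !(s U p)=False (s U p)=True s=False p=True
F(!(s U p)) does not hold (no witness exists).

Answer: none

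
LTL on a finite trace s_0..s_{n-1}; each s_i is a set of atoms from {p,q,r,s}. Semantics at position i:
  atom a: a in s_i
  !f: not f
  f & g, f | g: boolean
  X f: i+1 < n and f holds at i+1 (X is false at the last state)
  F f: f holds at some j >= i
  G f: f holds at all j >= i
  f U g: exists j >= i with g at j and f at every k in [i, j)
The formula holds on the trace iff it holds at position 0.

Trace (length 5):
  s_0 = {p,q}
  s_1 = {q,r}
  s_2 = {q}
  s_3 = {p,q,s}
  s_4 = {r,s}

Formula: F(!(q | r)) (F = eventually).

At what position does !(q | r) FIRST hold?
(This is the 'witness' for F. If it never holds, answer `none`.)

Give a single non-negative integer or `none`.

Answer: none

Derivation:
s_0={p,q}: !(q | r)=False (q | r)=True q=True r=False
s_1={q,r}: !(q | r)=False (q | r)=True q=True r=True
s_2={q}: !(q | r)=False (q | r)=True q=True r=False
s_3={p,q,s}: !(q | r)=False (q | r)=True q=True r=False
s_4={r,s}: !(q | r)=False (q | r)=True q=False r=True
F(!(q | r)) does not hold (no witness exists).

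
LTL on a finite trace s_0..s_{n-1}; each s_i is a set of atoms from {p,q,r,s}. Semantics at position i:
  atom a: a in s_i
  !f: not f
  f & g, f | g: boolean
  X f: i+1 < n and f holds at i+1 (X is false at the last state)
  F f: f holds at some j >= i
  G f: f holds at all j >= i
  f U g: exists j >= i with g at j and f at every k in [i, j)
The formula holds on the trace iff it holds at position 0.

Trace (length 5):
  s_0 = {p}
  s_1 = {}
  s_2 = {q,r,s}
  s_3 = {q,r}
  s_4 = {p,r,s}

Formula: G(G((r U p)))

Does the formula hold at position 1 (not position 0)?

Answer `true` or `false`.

Answer: false

Derivation:
s_0={p}: G(G((r U p)))=False G((r U p))=False (r U p)=True r=False p=True
s_1={}: G(G((r U p)))=False G((r U p))=False (r U p)=False r=False p=False
s_2={q,r,s}: G(G((r U p)))=True G((r U p))=True (r U p)=True r=True p=False
s_3={q,r}: G(G((r U p)))=True G((r U p))=True (r U p)=True r=True p=False
s_4={p,r,s}: G(G((r U p)))=True G((r U p))=True (r U p)=True r=True p=True
Evaluating at position 1: result = False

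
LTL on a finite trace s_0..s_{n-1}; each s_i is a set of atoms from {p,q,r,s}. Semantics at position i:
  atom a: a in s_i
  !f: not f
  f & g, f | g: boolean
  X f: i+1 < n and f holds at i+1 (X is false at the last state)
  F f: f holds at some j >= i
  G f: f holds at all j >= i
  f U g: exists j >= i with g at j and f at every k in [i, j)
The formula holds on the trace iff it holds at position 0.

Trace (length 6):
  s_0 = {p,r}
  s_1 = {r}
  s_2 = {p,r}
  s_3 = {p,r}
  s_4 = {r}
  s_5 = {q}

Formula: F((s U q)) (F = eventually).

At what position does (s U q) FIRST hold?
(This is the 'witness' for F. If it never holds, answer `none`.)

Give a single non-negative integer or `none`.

s_0={p,r}: (s U q)=False s=False q=False
s_1={r}: (s U q)=False s=False q=False
s_2={p,r}: (s U q)=False s=False q=False
s_3={p,r}: (s U q)=False s=False q=False
s_4={r}: (s U q)=False s=False q=False
s_5={q}: (s U q)=True s=False q=True
F((s U q)) holds; first witness at position 5.

Answer: 5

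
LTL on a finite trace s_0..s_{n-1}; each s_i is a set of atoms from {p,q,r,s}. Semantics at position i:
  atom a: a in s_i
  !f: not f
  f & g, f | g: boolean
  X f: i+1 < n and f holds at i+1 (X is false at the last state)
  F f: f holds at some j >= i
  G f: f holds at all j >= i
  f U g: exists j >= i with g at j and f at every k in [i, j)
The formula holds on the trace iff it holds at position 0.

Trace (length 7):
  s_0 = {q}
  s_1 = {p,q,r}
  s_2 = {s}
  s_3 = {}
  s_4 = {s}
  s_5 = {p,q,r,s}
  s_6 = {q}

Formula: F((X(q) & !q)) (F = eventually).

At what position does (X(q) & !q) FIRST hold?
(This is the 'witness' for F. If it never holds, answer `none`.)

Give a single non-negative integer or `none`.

Answer: 4

Derivation:
s_0={q}: (X(q) & !q)=False X(q)=True q=True !q=False
s_1={p,q,r}: (X(q) & !q)=False X(q)=False q=True !q=False
s_2={s}: (X(q) & !q)=False X(q)=False q=False !q=True
s_3={}: (X(q) & !q)=False X(q)=False q=False !q=True
s_4={s}: (X(q) & !q)=True X(q)=True q=False !q=True
s_5={p,q,r,s}: (X(q) & !q)=False X(q)=True q=True !q=False
s_6={q}: (X(q) & !q)=False X(q)=False q=True !q=False
F((X(q) & !q)) holds; first witness at position 4.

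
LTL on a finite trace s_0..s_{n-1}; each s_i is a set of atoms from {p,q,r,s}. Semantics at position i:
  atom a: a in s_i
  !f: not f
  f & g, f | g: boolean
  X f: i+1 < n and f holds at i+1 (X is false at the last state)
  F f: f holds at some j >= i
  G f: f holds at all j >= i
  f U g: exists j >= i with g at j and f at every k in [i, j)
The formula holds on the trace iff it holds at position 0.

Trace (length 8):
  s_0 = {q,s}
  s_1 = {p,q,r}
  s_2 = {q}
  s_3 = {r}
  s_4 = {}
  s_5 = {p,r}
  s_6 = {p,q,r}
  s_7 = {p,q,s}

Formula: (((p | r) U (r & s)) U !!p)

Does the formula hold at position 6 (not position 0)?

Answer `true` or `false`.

s_0={q,s}: (((p | r) U (r & s)) U !!p)=False ((p | r) U (r & s))=False (p | r)=False p=False r=False (r & s)=False s=True !!p=False !p=True
s_1={p,q,r}: (((p | r) U (r & s)) U !!p)=True ((p | r) U (r & s))=False (p | r)=True p=True r=True (r & s)=False s=False !!p=True !p=False
s_2={q}: (((p | r) U (r & s)) U !!p)=False ((p | r) U (r & s))=False (p | r)=False p=False r=False (r & s)=False s=False !!p=False !p=True
s_3={r}: (((p | r) U (r & s)) U !!p)=False ((p | r) U (r & s))=False (p | r)=True p=False r=True (r & s)=False s=False !!p=False !p=True
s_4={}: (((p | r) U (r & s)) U !!p)=False ((p | r) U (r & s))=False (p | r)=False p=False r=False (r & s)=False s=False !!p=False !p=True
s_5={p,r}: (((p | r) U (r & s)) U !!p)=True ((p | r) U (r & s))=False (p | r)=True p=True r=True (r & s)=False s=False !!p=True !p=False
s_6={p,q,r}: (((p | r) U (r & s)) U !!p)=True ((p | r) U (r & s))=False (p | r)=True p=True r=True (r & s)=False s=False !!p=True !p=False
s_7={p,q,s}: (((p | r) U (r & s)) U !!p)=True ((p | r) U (r & s))=False (p | r)=True p=True r=False (r & s)=False s=True !!p=True !p=False
Evaluating at position 6: result = True

Answer: true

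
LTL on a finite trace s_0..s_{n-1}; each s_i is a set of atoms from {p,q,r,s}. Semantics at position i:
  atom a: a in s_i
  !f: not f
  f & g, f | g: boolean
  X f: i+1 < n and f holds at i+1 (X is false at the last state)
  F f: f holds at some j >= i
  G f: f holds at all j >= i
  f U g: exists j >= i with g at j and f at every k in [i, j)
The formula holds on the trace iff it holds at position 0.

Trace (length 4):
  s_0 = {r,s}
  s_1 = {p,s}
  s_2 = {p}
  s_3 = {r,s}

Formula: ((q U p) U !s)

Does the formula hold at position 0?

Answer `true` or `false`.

Answer: false

Derivation:
s_0={r,s}: ((q U p) U !s)=False (q U p)=False q=False p=False !s=False s=True
s_1={p,s}: ((q U p) U !s)=True (q U p)=True q=False p=True !s=False s=True
s_2={p}: ((q U p) U !s)=True (q U p)=True q=False p=True !s=True s=False
s_3={r,s}: ((q U p) U !s)=False (q U p)=False q=False p=False !s=False s=True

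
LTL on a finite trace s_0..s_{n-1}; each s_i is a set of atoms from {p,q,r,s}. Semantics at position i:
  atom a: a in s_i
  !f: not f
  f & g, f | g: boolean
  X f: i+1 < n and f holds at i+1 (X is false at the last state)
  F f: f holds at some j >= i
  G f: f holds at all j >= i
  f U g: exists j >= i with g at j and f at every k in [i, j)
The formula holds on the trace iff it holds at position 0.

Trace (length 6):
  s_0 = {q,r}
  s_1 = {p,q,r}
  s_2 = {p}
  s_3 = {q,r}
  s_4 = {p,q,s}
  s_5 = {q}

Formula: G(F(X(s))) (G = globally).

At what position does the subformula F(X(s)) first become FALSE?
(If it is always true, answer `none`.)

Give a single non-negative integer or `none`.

s_0={q,r}: F(X(s))=True X(s)=False s=False
s_1={p,q,r}: F(X(s))=True X(s)=False s=False
s_2={p}: F(X(s))=True X(s)=False s=False
s_3={q,r}: F(X(s))=True X(s)=True s=False
s_4={p,q,s}: F(X(s))=False X(s)=False s=True
s_5={q}: F(X(s))=False X(s)=False s=False
G(F(X(s))) holds globally = False
First violation at position 4.

Answer: 4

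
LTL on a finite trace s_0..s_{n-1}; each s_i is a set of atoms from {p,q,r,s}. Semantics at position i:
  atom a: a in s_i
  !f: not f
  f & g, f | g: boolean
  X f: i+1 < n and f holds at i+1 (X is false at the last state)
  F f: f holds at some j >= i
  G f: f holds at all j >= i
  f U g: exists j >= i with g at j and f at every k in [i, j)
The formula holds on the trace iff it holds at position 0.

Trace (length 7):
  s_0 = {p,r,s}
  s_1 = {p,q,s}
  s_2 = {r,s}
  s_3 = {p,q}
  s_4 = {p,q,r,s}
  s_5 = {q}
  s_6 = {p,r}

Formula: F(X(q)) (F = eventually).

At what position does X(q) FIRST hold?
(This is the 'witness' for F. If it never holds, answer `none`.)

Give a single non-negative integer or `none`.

s_0={p,r,s}: X(q)=True q=False
s_1={p,q,s}: X(q)=False q=True
s_2={r,s}: X(q)=True q=False
s_3={p,q}: X(q)=True q=True
s_4={p,q,r,s}: X(q)=True q=True
s_5={q}: X(q)=False q=True
s_6={p,r}: X(q)=False q=False
F(X(q)) holds; first witness at position 0.

Answer: 0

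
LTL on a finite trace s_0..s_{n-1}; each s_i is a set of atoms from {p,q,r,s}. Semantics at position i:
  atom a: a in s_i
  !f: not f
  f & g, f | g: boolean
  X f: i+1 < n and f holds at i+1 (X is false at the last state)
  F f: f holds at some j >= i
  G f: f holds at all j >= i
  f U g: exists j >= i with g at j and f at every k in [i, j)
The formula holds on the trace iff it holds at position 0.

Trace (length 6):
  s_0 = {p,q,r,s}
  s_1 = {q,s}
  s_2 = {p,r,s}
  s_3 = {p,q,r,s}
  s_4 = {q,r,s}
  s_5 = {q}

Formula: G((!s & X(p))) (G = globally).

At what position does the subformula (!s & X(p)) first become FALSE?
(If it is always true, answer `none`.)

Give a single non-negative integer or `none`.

Answer: 0

Derivation:
s_0={p,q,r,s}: (!s & X(p))=False !s=False s=True X(p)=False p=True
s_1={q,s}: (!s & X(p))=False !s=False s=True X(p)=True p=False
s_2={p,r,s}: (!s & X(p))=False !s=False s=True X(p)=True p=True
s_3={p,q,r,s}: (!s & X(p))=False !s=False s=True X(p)=False p=True
s_4={q,r,s}: (!s & X(p))=False !s=False s=True X(p)=False p=False
s_5={q}: (!s & X(p))=False !s=True s=False X(p)=False p=False
G((!s & X(p))) holds globally = False
First violation at position 0.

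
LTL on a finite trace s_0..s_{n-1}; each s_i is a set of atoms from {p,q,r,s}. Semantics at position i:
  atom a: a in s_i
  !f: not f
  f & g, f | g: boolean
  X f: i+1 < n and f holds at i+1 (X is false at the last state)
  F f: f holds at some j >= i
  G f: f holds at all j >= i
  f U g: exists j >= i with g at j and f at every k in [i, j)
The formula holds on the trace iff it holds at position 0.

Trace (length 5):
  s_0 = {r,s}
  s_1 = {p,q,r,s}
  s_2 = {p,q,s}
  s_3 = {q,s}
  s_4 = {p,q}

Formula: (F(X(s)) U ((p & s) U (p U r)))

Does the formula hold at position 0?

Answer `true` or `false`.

s_0={r,s}: (F(X(s)) U ((p & s) U (p U r)))=True F(X(s))=True X(s)=True s=True ((p & s) U (p U r))=True (p & s)=False p=False (p U r)=True r=True
s_1={p,q,r,s}: (F(X(s)) U ((p & s) U (p U r)))=True F(X(s))=True X(s)=True s=True ((p & s) U (p U r))=True (p & s)=True p=True (p U r)=True r=True
s_2={p,q,s}: (F(X(s)) U ((p & s) U (p U r)))=False F(X(s))=True X(s)=True s=True ((p & s) U (p U r))=False (p & s)=True p=True (p U r)=False r=False
s_3={q,s}: (F(X(s)) U ((p & s) U (p U r)))=False F(X(s))=False X(s)=False s=True ((p & s) U (p U r))=False (p & s)=False p=False (p U r)=False r=False
s_4={p,q}: (F(X(s)) U ((p & s) U (p U r)))=False F(X(s))=False X(s)=False s=False ((p & s) U (p U r))=False (p & s)=False p=True (p U r)=False r=False

Answer: true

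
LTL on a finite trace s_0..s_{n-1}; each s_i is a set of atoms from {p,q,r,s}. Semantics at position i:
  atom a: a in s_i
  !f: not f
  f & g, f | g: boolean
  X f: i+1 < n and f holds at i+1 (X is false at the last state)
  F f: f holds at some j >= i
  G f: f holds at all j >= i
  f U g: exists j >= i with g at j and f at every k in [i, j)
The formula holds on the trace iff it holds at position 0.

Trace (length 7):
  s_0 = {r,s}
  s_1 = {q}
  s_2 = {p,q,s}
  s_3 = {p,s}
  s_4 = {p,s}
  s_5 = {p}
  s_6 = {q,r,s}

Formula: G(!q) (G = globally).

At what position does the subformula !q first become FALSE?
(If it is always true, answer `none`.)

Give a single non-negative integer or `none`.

s_0={r,s}: !q=True q=False
s_1={q}: !q=False q=True
s_2={p,q,s}: !q=False q=True
s_3={p,s}: !q=True q=False
s_4={p,s}: !q=True q=False
s_5={p}: !q=True q=False
s_6={q,r,s}: !q=False q=True
G(!q) holds globally = False
First violation at position 1.

Answer: 1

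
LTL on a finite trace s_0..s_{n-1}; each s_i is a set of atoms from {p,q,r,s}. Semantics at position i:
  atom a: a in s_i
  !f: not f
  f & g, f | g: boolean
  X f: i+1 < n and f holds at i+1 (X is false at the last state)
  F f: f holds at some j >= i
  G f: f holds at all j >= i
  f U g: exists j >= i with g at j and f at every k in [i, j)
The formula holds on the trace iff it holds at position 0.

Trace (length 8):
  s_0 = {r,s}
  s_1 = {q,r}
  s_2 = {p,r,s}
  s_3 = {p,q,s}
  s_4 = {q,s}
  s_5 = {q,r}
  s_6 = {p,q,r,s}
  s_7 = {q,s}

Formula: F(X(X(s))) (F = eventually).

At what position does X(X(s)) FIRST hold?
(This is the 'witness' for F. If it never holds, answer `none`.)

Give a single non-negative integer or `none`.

s_0={r,s}: X(X(s))=True X(s)=False s=True
s_1={q,r}: X(X(s))=True X(s)=True s=False
s_2={p,r,s}: X(X(s))=True X(s)=True s=True
s_3={p,q,s}: X(X(s))=False X(s)=True s=True
s_4={q,s}: X(X(s))=True X(s)=False s=True
s_5={q,r}: X(X(s))=True X(s)=True s=False
s_6={p,q,r,s}: X(X(s))=False X(s)=True s=True
s_7={q,s}: X(X(s))=False X(s)=False s=True
F(X(X(s))) holds; first witness at position 0.

Answer: 0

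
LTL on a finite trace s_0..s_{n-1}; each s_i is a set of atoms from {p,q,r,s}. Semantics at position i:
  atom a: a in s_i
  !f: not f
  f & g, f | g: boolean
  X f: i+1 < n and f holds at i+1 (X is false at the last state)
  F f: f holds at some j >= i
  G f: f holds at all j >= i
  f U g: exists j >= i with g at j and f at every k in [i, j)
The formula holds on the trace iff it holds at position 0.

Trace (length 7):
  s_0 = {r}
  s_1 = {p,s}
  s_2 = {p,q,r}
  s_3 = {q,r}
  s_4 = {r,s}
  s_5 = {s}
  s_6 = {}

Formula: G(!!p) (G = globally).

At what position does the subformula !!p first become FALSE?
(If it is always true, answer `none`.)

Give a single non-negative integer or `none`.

s_0={r}: !!p=False !p=True p=False
s_1={p,s}: !!p=True !p=False p=True
s_2={p,q,r}: !!p=True !p=False p=True
s_3={q,r}: !!p=False !p=True p=False
s_4={r,s}: !!p=False !p=True p=False
s_5={s}: !!p=False !p=True p=False
s_6={}: !!p=False !p=True p=False
G(!!p) holds globally = False
First violation at position 0.

Answer: 0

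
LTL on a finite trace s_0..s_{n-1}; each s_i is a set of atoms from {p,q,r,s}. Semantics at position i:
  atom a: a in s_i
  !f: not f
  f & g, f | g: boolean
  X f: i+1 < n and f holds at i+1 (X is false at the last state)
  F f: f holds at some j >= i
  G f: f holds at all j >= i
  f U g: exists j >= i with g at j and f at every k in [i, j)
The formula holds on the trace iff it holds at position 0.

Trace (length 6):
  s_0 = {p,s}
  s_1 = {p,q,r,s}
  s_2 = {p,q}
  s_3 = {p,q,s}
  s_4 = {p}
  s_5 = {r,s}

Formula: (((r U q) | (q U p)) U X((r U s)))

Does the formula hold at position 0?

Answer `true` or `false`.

s_0={p,s}: (((r U q) | (q U p)) U X((r U s)))=True ((r U q) | (q U p))=True (r U q)=False r=False q=False (q U p)=True p=True X((r U s))=True (r U s)=True s=True
s_1={p,q,r,s}: (((r U q) | (q U p)) U X((r U s)))=True ((r U q) | (q U p))=True (r U q)=True r=True q=True (q U p)=True p=True X((r U s))=False (r U s)=True s=True
s_2={p,q}: (((r U q) | (q U p)) U X((r U s)))=True ((r U q) | (q U p))=True (r U q)=True r=False q=True (q U p)=True p=True X((r U s))=True (r U s)=False s=False
s_3={p,q,s}: (((r U q) | (q U p)) U X((r U s)))=True ((r U q) | (q U p))=True (r U q)=True r=False q=True (q U p)=True p=True X((r U s))=False (r U s)=True s=True
s_4={p}: (((r U q) | (q U p)) U X((r U s)))=True ((r U q) | (q U p))=True (r U q)=False r=False q=False (q U p)=True p=True X((r U s))=True (r U s)=False s=False
s_5={r,s}: (((r U q) | (q U p)) U X((r U s)))=False ((r U q) | (q U p))=False (r U q)=False r=True q=False (q U p)=False p=False X((r U s))=False (r U s)=True s=True

Answer: true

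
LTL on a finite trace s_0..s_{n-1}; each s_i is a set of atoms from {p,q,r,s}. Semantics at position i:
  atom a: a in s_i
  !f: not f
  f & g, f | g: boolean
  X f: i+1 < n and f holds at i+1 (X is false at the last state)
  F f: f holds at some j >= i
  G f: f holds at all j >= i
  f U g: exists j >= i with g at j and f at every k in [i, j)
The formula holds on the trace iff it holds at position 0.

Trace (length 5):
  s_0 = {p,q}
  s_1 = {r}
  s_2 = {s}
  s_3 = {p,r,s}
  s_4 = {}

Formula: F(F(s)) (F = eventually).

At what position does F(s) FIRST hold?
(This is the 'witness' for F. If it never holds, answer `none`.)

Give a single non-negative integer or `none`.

Answer: 0

Derivation:
s_0={p,q}: F(s)=True s=False
s_1={r}: F(s)=True s=False
s_2={s}: F(s)=True s=True
s_3={p,r,s}: F(s)=True s=True
s_4={}: F(s)=False s=False
F(F(s)) holds; first witness at position 0.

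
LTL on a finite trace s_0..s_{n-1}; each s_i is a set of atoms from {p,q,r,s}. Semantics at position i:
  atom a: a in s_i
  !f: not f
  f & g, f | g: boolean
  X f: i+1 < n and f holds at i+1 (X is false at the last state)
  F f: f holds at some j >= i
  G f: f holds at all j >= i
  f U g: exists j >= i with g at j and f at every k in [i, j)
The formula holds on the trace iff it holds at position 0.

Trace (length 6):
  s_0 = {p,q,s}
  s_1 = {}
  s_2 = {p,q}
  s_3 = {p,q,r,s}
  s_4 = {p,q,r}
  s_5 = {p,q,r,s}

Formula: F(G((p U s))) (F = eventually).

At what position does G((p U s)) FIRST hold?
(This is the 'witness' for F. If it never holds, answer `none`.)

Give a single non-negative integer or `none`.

s_0={p,q,s}: G((p U s))=False (p U s)=True p=True s=True
s_1={}: G((p U s))=False (p U s)=False p=False s=False
s_2={p,q}: G((p U s))=True (p U s)=True p=True s=False
s_3={p,q,r,s}: G((p U s))=True (p U s)=True p=True s=True
s_4={p,q,r}: G((p U s))=True (p U s)=True p=True s=False
s_5={p,q,r,s}: G((p U s))=True (p U s)=True p=True s=True
F(G((p U s))) holds; first witness at position 2.

Answer: 2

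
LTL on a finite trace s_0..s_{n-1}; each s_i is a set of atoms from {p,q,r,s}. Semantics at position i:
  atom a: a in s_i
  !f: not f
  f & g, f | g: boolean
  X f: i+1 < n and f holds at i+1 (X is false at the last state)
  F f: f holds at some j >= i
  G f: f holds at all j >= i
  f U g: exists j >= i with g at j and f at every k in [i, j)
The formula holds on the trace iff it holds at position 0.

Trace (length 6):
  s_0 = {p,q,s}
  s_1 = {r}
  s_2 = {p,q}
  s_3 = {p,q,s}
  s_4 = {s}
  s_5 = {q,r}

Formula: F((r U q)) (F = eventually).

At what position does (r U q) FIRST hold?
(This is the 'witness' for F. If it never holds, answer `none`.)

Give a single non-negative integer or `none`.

s_0={p,q,s}: (r U q)=True r=False q=True
s_1={r}: (r U q)=True r=True q=False
s_2={p,q}: (r U q)=True r=False q=True
s_3={p,q,s}: (r U q)=True r=False q=True
s_4={s}: (r U q)=False r=False q=False
s_5={q,r}: (r U q)=True r=True q=True
F((r U q)) holds; first witness at position 0.

Answer: 0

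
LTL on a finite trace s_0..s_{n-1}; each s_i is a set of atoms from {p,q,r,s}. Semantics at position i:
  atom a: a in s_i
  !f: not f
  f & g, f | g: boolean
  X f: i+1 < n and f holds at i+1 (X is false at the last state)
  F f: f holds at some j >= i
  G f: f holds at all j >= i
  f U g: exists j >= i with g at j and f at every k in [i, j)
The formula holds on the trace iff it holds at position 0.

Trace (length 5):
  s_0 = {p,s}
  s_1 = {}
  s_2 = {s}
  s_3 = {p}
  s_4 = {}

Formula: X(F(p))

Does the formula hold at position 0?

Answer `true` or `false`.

Answer: true

Derivation:
s_0={p,s}: X(F(p))=True F(p)=True p=True
s_1={}: X(F(p))=True F(p)=True p=False
s_2={s}: X(F(p))=True F(p)=True p=False
s_3={p}: X(F(p))=False F(p)=True p=True
s_4={}: X(F(p))=False F(p)=False p=False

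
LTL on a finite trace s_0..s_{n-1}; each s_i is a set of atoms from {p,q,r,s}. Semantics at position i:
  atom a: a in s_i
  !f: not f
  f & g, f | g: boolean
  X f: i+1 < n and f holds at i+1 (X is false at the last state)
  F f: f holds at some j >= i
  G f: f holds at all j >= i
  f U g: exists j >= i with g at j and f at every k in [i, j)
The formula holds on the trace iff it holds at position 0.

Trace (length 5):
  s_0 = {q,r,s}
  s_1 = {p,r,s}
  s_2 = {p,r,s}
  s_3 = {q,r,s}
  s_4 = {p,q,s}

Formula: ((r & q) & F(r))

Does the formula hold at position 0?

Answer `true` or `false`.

s_0={q,r,s}: ((r & q) & F(r))=True (r & q)=True r=True q=True F(r)=True
s_1={p,r,s}: ((r & q) & F(r))=False (r & q)=False r=True q=False F(r)=True
s_2={p,r,s}: ((r & q) & F(r))=False (r & q)=False r=True q=False F(r)=True
s_3={q,r,s}: ((r & q) & F(r))=True (r & q)=True r=True q=True F(r)=True
s_4={p,q,s}: ((r & q) & F(r))=False (r & q)=False r=False q=True F(r)=False

Answer: true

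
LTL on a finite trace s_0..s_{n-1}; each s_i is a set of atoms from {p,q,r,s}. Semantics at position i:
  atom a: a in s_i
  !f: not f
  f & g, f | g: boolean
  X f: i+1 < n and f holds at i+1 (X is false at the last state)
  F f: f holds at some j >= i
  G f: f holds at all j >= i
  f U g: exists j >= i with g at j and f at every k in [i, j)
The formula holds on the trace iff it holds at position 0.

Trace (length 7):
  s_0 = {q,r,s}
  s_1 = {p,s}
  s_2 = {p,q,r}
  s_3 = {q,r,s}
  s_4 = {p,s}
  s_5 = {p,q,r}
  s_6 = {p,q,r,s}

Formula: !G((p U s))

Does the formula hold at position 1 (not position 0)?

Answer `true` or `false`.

Answer: false

Derivation:
s_0={q,r,s}: !G((p U s))=False G((p U s))=True (p U s)=True p=False s=True
s_1={p,s}: !G((p U s))=False G((p U s))=True (p U s)=True p=True s=True
s_2={p,q,r}: !G((p U s))=False G((p U s))=True (p U s)=True p=True s=False
s_3={q,r,s}: !G((p U s))=False G((p U s))=True (p U s)=True p=False s=True
s_4={p,s}: !G((p U s))=False G((p U s))=True (p U s)=True p=True s=True
s_5={p,q,r}: !G((p U s))=False G((p U s))=True (p U s)=True p=True s=False
s_6={p,q,r,s}: !G((p U s))=False G((p U s))=True (p U s)=True p=True s=True
Evaluating at position 1: result = False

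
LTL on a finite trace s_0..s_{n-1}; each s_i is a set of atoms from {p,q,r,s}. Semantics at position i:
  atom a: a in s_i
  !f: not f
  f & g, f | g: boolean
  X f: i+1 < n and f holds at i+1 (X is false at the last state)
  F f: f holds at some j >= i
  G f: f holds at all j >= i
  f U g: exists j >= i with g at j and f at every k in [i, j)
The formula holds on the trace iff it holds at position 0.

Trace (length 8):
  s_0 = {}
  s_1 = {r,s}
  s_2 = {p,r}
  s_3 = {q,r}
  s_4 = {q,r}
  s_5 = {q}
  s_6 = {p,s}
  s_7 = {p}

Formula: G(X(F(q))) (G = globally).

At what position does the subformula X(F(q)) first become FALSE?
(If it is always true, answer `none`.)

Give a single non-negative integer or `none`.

Answer: 5

Derivation:
s_0={}: X(F(q))=True F(q)=True q=False
s_1={r,s}: X(F(q))=True F(q)=True q=False
s_2={p,r}: X(F(q))=True F(q)=True q=False
s_3={q,r}: X(F(q))=True F(q)=True q=True
s_4={q,r}: X(F(q))=True F(q)=True q=True
s_5={q}: X(F(q))=False F(q)=True q=True
s_6={p,s}: X(F(q))=False F(q)=False q=False
s_7={p}: X(F(q))=False F(q)=False q=False
G(X(F(q))) holds globally = False
First violation at position 5.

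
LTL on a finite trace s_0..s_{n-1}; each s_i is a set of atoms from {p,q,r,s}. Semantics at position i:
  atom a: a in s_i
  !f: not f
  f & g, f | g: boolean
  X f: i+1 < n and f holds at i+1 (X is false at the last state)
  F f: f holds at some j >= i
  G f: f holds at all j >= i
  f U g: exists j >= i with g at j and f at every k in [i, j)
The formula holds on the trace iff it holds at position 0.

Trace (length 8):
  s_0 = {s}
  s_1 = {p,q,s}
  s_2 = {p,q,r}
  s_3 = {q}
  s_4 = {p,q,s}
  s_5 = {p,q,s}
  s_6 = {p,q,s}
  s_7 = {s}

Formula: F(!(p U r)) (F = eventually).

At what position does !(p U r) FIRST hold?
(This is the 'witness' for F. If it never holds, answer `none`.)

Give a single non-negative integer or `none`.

Answer: 0

Derivation:
s_0={s}: !(p U r)=True (p U r)=False p=False r=False
s_1={p,q,s}: !(p U r)=False (p U r)=True p=True r=False
s_2={p,q,r}: !(p U r)=False (p U r)=True p=True r=True
s_3={q}: !(p U r)=True (p U r)=False p=False r=False
s_4={p,q,s}: !(p U r)=True (p U r)=False p=True r=False
s_5={p,q,s}: !(p U r)=True (p U r)=False p=True r=False
s_6={p,q,s}: !(p U r)=True (p U r)=False p=True r=False
s_7={s}: !(p U r)=True (p U r)=False p=False r=False
F(!(p U r)) holds; first witness at position 0.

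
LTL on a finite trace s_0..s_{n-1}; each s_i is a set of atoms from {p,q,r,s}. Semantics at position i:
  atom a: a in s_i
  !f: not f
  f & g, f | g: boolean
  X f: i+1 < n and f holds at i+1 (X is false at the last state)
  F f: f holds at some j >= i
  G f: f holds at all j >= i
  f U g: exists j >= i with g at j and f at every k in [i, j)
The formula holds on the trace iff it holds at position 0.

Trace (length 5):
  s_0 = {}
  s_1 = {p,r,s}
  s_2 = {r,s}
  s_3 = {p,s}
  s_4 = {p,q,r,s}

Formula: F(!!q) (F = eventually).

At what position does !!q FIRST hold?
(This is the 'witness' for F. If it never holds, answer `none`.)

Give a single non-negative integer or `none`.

Answer: 4

Derivation:
s_0={}: !!q=False !q=True q=False
s_1={p,r,s}: !!q=False !q=True q=False
s_2={r,s}: !!q=False !q=True q=False
s_3={p,s}: !!q=False !q=True q=False
s_4={p,q,r,s}: !!q=True !q=False q=True
F(!!q) holds; first witness at position 4.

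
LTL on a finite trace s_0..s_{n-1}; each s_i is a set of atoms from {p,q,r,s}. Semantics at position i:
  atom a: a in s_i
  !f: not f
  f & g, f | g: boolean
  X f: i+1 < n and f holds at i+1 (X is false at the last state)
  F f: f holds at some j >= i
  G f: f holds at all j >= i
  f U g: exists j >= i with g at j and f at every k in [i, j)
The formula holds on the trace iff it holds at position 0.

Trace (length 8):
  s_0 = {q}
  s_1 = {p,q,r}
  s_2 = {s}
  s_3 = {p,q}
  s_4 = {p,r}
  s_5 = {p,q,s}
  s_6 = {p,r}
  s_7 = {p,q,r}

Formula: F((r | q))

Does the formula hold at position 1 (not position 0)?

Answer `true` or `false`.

s_0={q}: F((r | q))=True (r | q)=True r=False q=True
s_1={p,q,r}: F((r | q))=True (r | q)=True r=True q=True
s_2={s}: F((r | q))=True (r | q)=False r=False q=False
s_3={p,q}: F((r | q))=True (r | q)=True r=False q=True
s_4={p,r}: F((r | q))=True (r | q)=True r=True q=False
s_5={p,q,s}: F((r | q))=True (r | q)=True r=False q=True
s_6={p,r}: F((r | q))=True (r | q)=True r=True q=False
s_7={p,q,r}: F((r | q))=True (r | q)=True r=True q=True
Evaluating at position 1: result = True

Answer: true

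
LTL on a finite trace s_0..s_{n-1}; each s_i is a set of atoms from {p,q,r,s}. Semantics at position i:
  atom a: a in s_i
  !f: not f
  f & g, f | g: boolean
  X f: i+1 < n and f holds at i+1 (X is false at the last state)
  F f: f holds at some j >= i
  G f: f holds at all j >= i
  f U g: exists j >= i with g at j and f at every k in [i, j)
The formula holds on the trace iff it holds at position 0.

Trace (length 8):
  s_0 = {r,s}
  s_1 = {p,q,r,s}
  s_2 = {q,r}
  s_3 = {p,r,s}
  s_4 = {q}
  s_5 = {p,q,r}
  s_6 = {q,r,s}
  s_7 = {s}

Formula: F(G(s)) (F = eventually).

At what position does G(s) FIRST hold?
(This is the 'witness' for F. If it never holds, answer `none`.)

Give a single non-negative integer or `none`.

s_0={r,s}: G(s)=False s=True
s_1={p,q,r,s}: G(s)=False s=True
s_2={q,r}: G(s)=False s=False
s_3={p,r,s}: G(s)=False s=True
s_4={q}: G(s)=False s=False
s_5={p,q,r}: G(s)=False s=False
s_6={q,r,s}: G(s)=True s=True
s_7={s}: G(s)=True s=True
F(G(s)) holds; first witness at position 6.

Answer: 6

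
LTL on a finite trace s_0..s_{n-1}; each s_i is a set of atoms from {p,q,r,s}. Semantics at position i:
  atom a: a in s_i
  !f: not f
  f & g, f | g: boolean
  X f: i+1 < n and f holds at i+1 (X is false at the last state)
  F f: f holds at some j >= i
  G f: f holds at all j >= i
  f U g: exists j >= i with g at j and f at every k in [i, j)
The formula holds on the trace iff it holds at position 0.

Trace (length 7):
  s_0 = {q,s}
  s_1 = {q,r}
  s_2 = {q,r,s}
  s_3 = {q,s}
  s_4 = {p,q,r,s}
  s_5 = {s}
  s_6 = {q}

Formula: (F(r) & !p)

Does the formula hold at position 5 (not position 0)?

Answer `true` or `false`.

Answer: false

Derivation:
s_0={q,s}: (F(r) & !p)=True F(r)=True r=False !p=True p=False
s_1={q,r}: (F(r) & !p)=True F(r)=True r=True !p=True p=False
s_2={q,r,s}: (F(r) & !p)=True F(r)=True r=True !p=True p=False
s_3={q,s}: (F(r) & !p)=True F(r)=True r=False !p=True p=False
s_4={p,q,r,s}: (F(r) & !p)=False F(r)=True r=True !p=False p=True
s_5={s}: (F(r) & !p)=False F(r)=False r=False !p=True p=False
s_6={q}: (F(r) & !p)=False F(r)=False r=False !p=True p=False
Evaluating at position 5: result = False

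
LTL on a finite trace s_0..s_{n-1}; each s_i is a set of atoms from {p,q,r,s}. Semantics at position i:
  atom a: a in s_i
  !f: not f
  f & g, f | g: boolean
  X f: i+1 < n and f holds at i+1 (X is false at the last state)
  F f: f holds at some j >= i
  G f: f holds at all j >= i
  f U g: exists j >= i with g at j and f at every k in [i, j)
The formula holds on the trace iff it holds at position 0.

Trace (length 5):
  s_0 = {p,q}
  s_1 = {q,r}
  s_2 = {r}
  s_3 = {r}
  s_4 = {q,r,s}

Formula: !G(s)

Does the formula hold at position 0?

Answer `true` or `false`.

s_0={p,q}: !G(s)=True G(s)=False s=False
s_1={q,r}: !G(s)=True G(s)=False s=False
s_2={r}: !G(s)=True G(s)=False s=False
s_3={r}: !G(s)=True G(s)=False s=False
s_4={q,r,s}: !G(s)=False G(s)=True s=True

Answer: true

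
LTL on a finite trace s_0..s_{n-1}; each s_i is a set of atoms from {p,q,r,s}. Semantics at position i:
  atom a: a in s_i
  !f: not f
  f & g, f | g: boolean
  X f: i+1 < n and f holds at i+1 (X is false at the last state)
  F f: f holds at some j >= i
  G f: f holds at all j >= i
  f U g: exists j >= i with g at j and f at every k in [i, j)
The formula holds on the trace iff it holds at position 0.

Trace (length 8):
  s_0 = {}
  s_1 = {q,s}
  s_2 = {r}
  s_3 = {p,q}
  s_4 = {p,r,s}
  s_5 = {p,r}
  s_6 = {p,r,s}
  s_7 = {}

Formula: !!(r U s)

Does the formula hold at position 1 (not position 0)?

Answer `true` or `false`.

s_0={}: !!(r U s)=False !(r U s)=True (r U s)=False r=False s=False
s_1={q,s}: !!(r U s)=True !(r U s)=False (r U s)=True r=False s=True
s_2={r}: !!(r U s)=False !(r U s)=True (r U s)=False r=True s=False
s_3={p,q}: !!(r U s)=False !(r U s)=True (r U s)=False r=False s=False
s_4={p,r,s}: !!(r U s)=True !(r U s)=False (r U s)=True r=True s=True
s_5={p,r}: !!(r U s)=True !(r U s)=False (r U s)=True r=True s=False
s_6={p,r,s}: !!(r U s)=True !(r U s)=False (r U s)=True r=True s=True
s_7={}: !!(r U s)=False !(r U s)=True (r U s)=False r=False s=False
Evaluating at position 1: result = True

Answer: true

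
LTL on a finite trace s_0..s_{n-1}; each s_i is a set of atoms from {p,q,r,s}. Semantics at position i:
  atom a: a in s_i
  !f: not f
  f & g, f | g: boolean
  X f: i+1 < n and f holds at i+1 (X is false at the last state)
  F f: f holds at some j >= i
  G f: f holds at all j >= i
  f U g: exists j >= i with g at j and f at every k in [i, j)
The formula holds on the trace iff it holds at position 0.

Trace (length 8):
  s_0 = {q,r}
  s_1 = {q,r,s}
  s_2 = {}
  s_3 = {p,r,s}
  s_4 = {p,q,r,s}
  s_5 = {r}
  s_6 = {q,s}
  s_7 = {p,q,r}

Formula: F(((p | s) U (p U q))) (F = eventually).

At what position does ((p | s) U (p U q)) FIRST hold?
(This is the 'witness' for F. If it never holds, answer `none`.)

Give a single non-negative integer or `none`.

Answer: 0

Derivation:
s_0={q,r}: ((p | s) U (p U q))=True (p | s)=False p=False s=False (p U q)=True q=True
s_1={q,r,s}: ((p | s) U (p U q))=True (p | s)=True p=False s=True (p U q)=True q=True
s_2={}: ((p | s) U (p U q))=False (p | s)=False p=False s=False (p U q)=False q=False
s_3={p,r,s}: ((p | s) U (p U q))=True (p | s)=True p=True s=True (p U q)=True q=False
s_4={p,q,r,s}: ((p | s) U (p U q))=True (p | s)=True p=True s=True (p U q)=True q=True
s_5={r}: ((p | s) U (p U q))=False (p | s)=False p=False s=False (p U q)=False q=False
s_6={q,s}: ((p | s) U (p U q))=True (p | s)=True p=False s=True (p U q)=True q=True
s_7={p,q,r}: ((p | s) U (p U q))=True (p | s)=True p=True s=False (p U q)=True q=True
F(((p | s) U (p U q))) holds; first witness at position 0.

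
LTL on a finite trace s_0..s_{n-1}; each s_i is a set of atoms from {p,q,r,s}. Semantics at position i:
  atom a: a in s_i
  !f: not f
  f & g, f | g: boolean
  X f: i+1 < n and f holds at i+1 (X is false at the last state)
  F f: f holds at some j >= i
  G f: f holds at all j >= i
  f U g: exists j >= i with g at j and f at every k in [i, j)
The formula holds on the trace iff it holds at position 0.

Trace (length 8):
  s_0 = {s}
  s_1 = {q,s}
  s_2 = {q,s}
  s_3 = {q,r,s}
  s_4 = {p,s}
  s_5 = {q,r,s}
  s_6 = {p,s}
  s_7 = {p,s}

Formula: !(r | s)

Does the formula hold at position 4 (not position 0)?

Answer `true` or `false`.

s_0={s}: !(r | s)=False (r | s)=True r=False s=True
s_1={q,s}: !(r | s)=False (r | s)=True r=False s=True
s_2={q,s}: !(r | s)=False (r | s)=True r=False s=True
s_3={q,r,s}: !(r | s)=False (r | s)=True r=True s=True
s_4={p,s}: !(r | s)=False (r | s)=True r=False s=True
s_5={q,r,s}: !(r | s)=False (r | s)=True r=True s=True
s_6={p,s}: !(r | s)=False (r | s)=True r=False s=True
s_7={p,s}: !(r | s)=False (r | s)=True r=False s=True
Evaluating at position 4: result = False

Answer: false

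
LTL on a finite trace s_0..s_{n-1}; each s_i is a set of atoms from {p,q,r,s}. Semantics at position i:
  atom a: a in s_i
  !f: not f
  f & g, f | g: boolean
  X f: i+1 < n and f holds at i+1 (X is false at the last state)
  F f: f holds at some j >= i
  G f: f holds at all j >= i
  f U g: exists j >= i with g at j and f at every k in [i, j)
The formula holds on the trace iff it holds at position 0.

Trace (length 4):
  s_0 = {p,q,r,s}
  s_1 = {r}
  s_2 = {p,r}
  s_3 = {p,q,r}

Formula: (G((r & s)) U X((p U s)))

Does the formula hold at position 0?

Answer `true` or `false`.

s_0={p,q,r,s}: (G((r & s)) U X((p U s)))=False G((r & s))=False (r & s)=True r=True s=True X((p U s))=False (p U s)=True p=True
s_1={r}: (G((r & s)) U X((p U s)))=False G((r & s))=False (r & s)=False r=True s=False X((p U s))=False (p U s)=False p=False
s_2={p,r}: (G((r & s)) U X((p U s)))=False G((r & s))=False (r & s)=False r=True s=False X((p U s))=False (p U s)=False p=True
s_3={p,q,r}: (G((r & s)) U X((p U s)))=False G((r & s))=False (r & s)=False r=True s=False X((p U s))=False (p U s)=False p=True

Answer: false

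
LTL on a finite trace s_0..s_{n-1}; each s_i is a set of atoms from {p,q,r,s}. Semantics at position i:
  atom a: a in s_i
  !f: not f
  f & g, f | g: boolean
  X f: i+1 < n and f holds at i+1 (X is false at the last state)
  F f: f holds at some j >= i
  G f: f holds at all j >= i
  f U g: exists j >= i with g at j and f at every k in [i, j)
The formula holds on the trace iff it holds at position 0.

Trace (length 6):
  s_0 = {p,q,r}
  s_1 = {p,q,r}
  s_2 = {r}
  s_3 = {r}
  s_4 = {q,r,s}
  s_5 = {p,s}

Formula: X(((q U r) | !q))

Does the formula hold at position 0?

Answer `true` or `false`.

s_0={p,q,r}: X(((q U r) | !q))=True ((q U r) | !q)=True (q U r)=True q=True r=True !q=False
s_1={p,q,r}: X(((q U r) | !q))=True ((q U r) | !q)=True (q U r)=True q=True r=True !q=False
s_2={r}: X(((q U r) | !q))=True ((q U r) | !q)=True (q U r)=True q=False r=True !q=True
s_3={r}: X(((q U r) | !q))=True ((q U r) | !q)=True (q U r)=True q=False r=True !q=True
s_4={q,r,s}: X(((q U r) | !q))=True ((q U r) | !q)=True (q U r)=True q=True r=True !q=False
s_5={p,s}: X(((q U r) | !q))=False ((q U r) | !q)=True (q U r)=False q=False r=False !q=True

Answer: true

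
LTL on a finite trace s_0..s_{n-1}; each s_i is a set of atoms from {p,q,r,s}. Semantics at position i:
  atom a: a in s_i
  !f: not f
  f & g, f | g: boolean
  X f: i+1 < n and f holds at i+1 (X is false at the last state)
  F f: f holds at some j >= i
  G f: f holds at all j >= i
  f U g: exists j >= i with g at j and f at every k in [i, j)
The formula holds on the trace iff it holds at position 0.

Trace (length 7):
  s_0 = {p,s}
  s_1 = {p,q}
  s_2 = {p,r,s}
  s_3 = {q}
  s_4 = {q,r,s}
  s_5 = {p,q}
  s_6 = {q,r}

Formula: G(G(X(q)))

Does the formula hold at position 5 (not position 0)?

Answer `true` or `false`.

Answer: false

Derivation:
s_0={p,s}: G(G(X(q)))=False G(X(q))=False X(q)=True q=False
s_1={p,q}: G(G(X(q)))=False G(X(q))=False X(q)=False q=True
s_2={p,r,s}: G(G(X(q)))=False G(X(q))=False X(q)=True q=False
s_3={q}: G(G(X(q)))=False G(X(q))=False X(q)=True q=True
s_4={q,r,s}: G(G(X(q)))=False G(X(q))=False X(q)=True q=True
s_5={p,q}: G(G(X(q)))=False G(X(q))=False X(q)=True q=True
s_6={q,r}: G(G(X(q)))=False G(X(q))=False X(q)=False q=True
Evaluating at position 5: result = False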